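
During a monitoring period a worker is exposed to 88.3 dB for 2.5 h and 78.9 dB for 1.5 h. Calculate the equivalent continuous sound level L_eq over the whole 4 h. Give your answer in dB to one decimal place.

86.5 dB

Weight each interval's intensity by its duration and average over T = 4 h:
Σ tᵢ·10^(Lᵢ/10) = 2.5·10^(88.3/10) + 1.5·10^(78.9/10) = 1.807e+09.
L_eq = 10·log₁₀(1.807e+09/4) = 86.55 dB.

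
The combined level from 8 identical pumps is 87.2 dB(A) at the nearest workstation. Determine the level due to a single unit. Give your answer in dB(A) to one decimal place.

For N identical incoherent sources L_total = L₁ + 10·log₁₀ N, so L₁ = 87.2 − 10·log₁₀(8) = 87.2 − 9.031.

78.2 dB(A)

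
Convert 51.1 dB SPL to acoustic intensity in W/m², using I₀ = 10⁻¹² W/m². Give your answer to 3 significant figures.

L = 10·log₁₀(I/I₀) ⇒ I = I₀·10^(L/10) = 10⁻¹² × 10^5.11.

1.29e-07 W/m²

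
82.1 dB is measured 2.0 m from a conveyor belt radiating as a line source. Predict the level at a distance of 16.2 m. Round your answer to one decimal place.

73.0 dB

Cylindrical spreading from a line source gives a 10·log₁₀(r₂/r₁) drop.
L₂ = 82.1 − 10·log₁₀(16.2/2.0) = 82.1 − 9.085 = 73.02 dB.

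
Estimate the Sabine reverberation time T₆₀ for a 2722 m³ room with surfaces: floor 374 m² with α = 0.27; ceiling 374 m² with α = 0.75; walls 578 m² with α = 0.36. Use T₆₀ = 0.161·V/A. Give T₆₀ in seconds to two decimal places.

0.74 s

A = Σ Sᵢαᵢ = 374·0.27 + 374·0.75 + 578·0.36 = 589.56 m².
T₆₀ = 0.161·V/A = 0.161·2722/589.56 = 0.743 s.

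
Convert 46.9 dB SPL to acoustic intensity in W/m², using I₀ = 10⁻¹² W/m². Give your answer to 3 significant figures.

4.90e-08 W/m²

I = I₀·10^(L/10) = 10⁻¹² × 10^(46.9/10) = 10^(-7.310).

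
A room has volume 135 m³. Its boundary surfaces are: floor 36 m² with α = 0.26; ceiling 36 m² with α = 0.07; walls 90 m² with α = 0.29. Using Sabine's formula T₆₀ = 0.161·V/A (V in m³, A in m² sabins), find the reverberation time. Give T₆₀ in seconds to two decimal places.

A = Σ Sᵢαᵢ = 36·0.26 + 36·0.07 + 90·0.29 = 37.98 m².
T₆₀ = 0.161 × 135 / 37.98 = 0.572 s.

0.57 s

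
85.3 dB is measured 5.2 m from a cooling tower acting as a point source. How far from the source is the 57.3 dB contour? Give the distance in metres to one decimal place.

Point-source spreading drops the level by 20·log₁₀(r₂/r₁); inverting, r₂/r₁ = 10^(ΔL/20).
r₂ = 5.2·10^((85.3−57.3)/20) = 5.2·10^(28.0/20) = 130.62 m.

130.6 m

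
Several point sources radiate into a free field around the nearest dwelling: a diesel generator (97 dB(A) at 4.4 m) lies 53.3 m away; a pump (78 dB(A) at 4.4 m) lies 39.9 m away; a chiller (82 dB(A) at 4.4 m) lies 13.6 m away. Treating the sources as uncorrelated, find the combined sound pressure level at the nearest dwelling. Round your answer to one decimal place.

Propagate each source to the receiver with L = L_ref − 20·log₁₀(r/r_ref), then add intensities.
diesel generator: 97 − 20·log₁₀(53.3/4.4) = 97 − 21.67 = 75.33 dB(A).
pump: 78 − 20·log₁₀(39.9/4.4) = 78 − 19.15 = 58.85 dB(A).
chiller: 82 − 20·log₁₀(13.6/4.4) = 82 − 9.80 = 72.20 dB(A).
Σ 10^(L/10) = 5.151e+07 → L_total = 10·log₁₀(5.151e+07) = 77.12 dB(A).

77.1 dB(A)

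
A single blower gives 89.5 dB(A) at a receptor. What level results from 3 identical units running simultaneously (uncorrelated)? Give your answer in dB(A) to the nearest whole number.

94 dB(A)

L_total = L₁ + 10·log₁₀ N for N identical incoherent sources.
L_total = 89.5 + 10·log₁₀(3) = 89.5 + 4.771 = 94.27 dB(A).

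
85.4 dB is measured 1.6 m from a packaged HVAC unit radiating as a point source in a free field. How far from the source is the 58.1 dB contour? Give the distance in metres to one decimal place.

The 27.3 dB drop corresponds to a distance ratio of 10^(27.3/20) for a point source.
r₂ = 1.6·10^((85.4−58.1)/20) = 1.6·10^(27.3/20) = 37.08 m.

37.1 m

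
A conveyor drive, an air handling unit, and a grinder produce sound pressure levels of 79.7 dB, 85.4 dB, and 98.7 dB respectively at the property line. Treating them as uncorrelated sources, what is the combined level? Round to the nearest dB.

Incoherent sources combine by intensity addition: L_total = 10·log₁₀(Σ 10^(L_i/10)).
Σ 10^(L/10) = 10^(79.7/10) + 10^(85.4/10) + 10^(98.7/10) = 7.853e+09.
L_total = 10·log₁₀(7.853e+09) = 98.95 dB.

99 dB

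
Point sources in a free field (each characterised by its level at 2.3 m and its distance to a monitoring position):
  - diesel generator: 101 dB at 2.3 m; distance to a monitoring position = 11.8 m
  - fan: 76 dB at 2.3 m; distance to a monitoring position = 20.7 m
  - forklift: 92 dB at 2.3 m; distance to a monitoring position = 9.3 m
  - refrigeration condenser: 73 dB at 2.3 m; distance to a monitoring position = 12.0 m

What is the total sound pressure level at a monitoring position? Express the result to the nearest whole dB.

88 dB

Propagate each source to the receiver with L = L_ref − 20·log₁₀(r/r_ref), then add intensities.
diesel generator: 101 − 20·log₁₀(11.8/2.3) = 101 − 14.20 = 86.80 dB.
fan: 76 − 20·log₁₀(20.7/2.3) = 76 − 19.08 = 56.92 dB.
forklift: 92 − 20·log₁₀(9.3/2.3) = 92 − 12.14 = 79.86 dB.
refrigeration condenser: 73 − 20·log₁₀(12.0/2.3) = 73 − 14.35 = 58.65 dB.
Σ 10^(L/10) = 5.765e+08 → L_total = 10·log₁₀(5.765e+08) = 87.61 dB.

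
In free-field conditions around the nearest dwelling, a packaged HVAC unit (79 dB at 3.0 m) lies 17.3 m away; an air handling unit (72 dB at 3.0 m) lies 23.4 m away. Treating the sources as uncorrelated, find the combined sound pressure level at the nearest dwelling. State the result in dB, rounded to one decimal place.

First find each source's level at the receiver (point-source: −20·log₁₀(r/r_ref)), then combine on an intensity basis.
packaged HVAC unit: 79 − 20·log₁₀(17.3/3.0) = 79 − 15.22 = 63.78 dB.
air handling unit: 72 − 20·log₁₀(23.4/3.0) = 72 − 17.84 = 54.16 dB.
Σ 10^(L/10) = 2.649e+06 → L_total = 10·log₁₀(2.649e+06) = 64.23 dB.

64.2 dB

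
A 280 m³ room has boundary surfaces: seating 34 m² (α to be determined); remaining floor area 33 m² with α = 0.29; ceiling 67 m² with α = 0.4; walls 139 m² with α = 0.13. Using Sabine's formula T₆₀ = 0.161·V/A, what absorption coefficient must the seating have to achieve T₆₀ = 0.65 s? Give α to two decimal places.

Required total absorption A = 0.161·280/0.65 = 69.35 m².
Absorption from the other surfaces = 33·0.29 + 67·0.4 + 139·0.13 = 54.44 m², so the seating must supply 14.91 m² over 34 m².
α = 14.91/34 = 0.439.

0.44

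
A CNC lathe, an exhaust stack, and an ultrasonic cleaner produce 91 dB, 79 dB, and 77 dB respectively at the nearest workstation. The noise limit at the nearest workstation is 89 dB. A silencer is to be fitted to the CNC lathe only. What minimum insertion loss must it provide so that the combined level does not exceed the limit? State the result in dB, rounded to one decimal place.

2.8 dB

The untreated sources together contribute 10^(79/10) + 10^(77/10) = 1.296e+08, i.e. 81.12 dB.
The limit corresponds to 10^(89/10) = 7.943e+08; subtracting the fixed part leaves 6.648e+08 for the CNC lathe, i.e. 88.23 dB.
Required insertion loss = 91 − 88.23 = 2.77 dB.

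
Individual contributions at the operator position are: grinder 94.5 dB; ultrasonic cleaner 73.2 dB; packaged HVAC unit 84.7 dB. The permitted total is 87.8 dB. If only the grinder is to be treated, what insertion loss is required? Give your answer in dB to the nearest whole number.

10 dB

Everything except the grinder sums to 10^(73.2/10) + 10^(84.7/10) = 3.160e+08 in linear terms, 85.00 dB.
The limit corresponds to 10^(87.8/10) = 6.026e+08; subtracting the fixed part leaves 2.865e+08 for the grinder, i.e. 84.57 dB.
So the grinder must be reduced from 94.5 to 84.57 dB: IL = 9.93 dB.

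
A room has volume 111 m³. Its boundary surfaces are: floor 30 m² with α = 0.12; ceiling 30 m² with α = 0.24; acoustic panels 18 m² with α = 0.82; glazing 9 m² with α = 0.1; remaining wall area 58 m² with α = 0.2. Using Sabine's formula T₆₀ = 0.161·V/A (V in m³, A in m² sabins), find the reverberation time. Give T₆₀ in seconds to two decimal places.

0.47 s

Summing Sᵢαᵢ: 30·0.12 + 30·0.24 + 18·0.82 + 9·0.1 + 58·0.2 = 38.06 m².
T₆₀ = 0.161·V/A = 0.161·111/38.06 = 0.470 s.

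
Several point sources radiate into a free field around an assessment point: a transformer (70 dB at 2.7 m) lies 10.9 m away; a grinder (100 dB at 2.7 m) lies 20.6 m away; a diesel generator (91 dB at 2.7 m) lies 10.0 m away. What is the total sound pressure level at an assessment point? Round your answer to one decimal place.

Propagate each source to the receiver with L = L_ref − 20·log₁₀(r/r_ref), then add intensities.
transformer: 70 − 20·log₁₀(10.9/2.7) = 70 − 12.12 = 57.88 dB.
grinder: 100 − 20·log₁₀(20.6/2.7) = 100 − 17.65 = 82.35 dB.
diesel generator: 91 − 20·log₁₀(10.0/2.7) = 91 − 11.37 = 79.63 dB.
Σ 10^(L/10) = 2.642e+08 → L_total = 10·log₁₀(2.642e+08) = 84.22 dB.

84.2 dB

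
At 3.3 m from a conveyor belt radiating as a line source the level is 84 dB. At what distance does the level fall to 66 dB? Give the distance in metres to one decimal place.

208.2 m

Line-source spreading drops the level by 10·log₁₀(r₂/r₁); inverting, r₂/r₁ = 10^(ΔL/10).
r₂ = 3.3·10^((84−66)/10) = 3.3·10^(18.0/10) = 208.22 m.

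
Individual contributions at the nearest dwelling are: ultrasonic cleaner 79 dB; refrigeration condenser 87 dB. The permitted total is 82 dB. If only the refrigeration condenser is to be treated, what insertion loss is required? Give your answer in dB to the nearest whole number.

Fixed contribution from the other source: Σ 10^(L/10) = 10^(79/10) = 7.943e+07 (79.00 dB).
To meet 82 dB overall, the treated refrigeration condenser may contribute at most 10^(82/10) − 7.943e+07 = 7.906e+07, i.e. 78.98 dB.
So the refrigeration condenser must be reduced from 87 to 78.98 dB: IL = 8.02 dB.

8 dB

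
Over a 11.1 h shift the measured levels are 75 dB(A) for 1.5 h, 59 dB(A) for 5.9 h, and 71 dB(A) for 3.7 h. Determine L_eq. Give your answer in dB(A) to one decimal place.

L_eq = 10·log₁₀[(1/T)·Σ tᵢ·10^(Lᵢ/10)] with T = 11.1 h.
Σ tᵢ·10^(Lᵢ/10) = 1.5·10^(75/10) + 5.9·10^(59/10) + 3.7·10^(71/10) = 9.870e+07.
L_eq = 10·log₁₀(9.870e+07/11.1) = 69.49 dB(A).

69.5 dB(A)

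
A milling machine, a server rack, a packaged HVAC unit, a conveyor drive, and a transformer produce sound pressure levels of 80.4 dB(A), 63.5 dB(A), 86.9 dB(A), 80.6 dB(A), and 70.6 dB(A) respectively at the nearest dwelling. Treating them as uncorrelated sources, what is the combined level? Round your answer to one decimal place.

88.6 dB(A)

Incoherent sources combine by intensity addition: L_total = 10·log₁₀(Σ 10^(L_i/10)).
Σ 10^(L/10) = 10^(80.4/10) + 10^(63.5/10) + 10^(86.9/10) + 10^(80.6/10) + 10^(70.6/10) = 7.280e+08.
L_total = 10·log₁₀(7.280e+08) = 88.62 dB(A).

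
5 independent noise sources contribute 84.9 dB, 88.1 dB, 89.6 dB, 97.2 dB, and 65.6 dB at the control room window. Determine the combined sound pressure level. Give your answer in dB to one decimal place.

Incoherent sources combine by intensity addition: L_total = 10·log₁₀(Σ 10^(L_i/10)).
Σ 10^(L/10) = 10^(84.9/10) + 10^(88.1/10) + 10^(89.6/10) + 10^(97.2/10) + 10^(65.6/10) = 7.118e+09.
L_total = 10·log₁₀(7.118e+09) = 98.52 dB.

98.5 dB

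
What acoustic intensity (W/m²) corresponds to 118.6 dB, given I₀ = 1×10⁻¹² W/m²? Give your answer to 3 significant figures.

0.724 W/m²

I = I₀·10^(L/10) = 10⁻¹² × 10^(118.6/10) = 10^(-0.140).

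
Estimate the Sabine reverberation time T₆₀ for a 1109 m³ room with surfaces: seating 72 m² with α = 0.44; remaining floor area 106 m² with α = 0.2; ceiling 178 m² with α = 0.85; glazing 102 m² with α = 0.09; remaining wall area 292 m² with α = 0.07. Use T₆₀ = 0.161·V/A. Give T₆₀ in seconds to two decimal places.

0.76 s

Summing Sᵢαᵢ: 72·0.44 + 106·0.2 + 178·0.85 + 102·0.09 + 292·0.07 = 233.80 m².
T₆₀ = 0.161 × 1109 / 233.80 = 0.764 s.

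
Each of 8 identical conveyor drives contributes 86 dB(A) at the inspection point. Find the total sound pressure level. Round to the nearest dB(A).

95 dB(A)

N identical incoherent sources raise the level by 10·log₁₀ N.
L_total = 86 + 10·log₁₀(8) = 86 + 9.031 = 95.03 dB(A).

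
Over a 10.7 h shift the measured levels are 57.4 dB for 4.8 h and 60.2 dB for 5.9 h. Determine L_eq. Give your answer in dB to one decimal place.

L_eq = 10·log₁₀[(1/T)·Σ tᵢ·10^(Lᵢ/10)] with T = 10.7 h.
Σ tᵢ·10^(Lᵢ/10) = 4.8·10^(57.4/10) + 5.9·10^(60.2/10) = 8.816e+06.
L_eq = 10·log₁₀(8.816e+06/10.7) = 59.16 dB.

59.2 dB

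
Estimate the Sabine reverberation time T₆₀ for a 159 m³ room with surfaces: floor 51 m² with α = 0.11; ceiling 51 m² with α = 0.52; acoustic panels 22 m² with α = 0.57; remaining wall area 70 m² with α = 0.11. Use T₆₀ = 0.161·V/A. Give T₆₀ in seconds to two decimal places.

Summing Sᵢαᵢ: 51·0.11 + 51·0.52 + 22·0.57 + 70·0.11 = 52.37 m².
T₆₀ = 0.161·V/A = 0.161·159/52.37 = 0.489 s.

0.49 s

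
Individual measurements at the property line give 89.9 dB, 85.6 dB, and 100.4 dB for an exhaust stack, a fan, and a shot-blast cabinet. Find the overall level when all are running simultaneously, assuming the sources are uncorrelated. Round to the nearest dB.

101 dB

Incoherent sources combine by intensity addition: L_total = 10·log₁₀(Σ 10^(L_i/10)).
Σ 10^(L/10) = 10^(89.9/10) + 10^(85.6/10) + 10^(100.4/10) = 1.231e+10.
L_total = 10·log₁₀(1.231e+10) = 100.90 dB.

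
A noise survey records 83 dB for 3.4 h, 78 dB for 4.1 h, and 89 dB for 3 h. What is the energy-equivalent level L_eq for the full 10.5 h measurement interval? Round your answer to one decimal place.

85.0 dB

The energy average is taken in the linear domain: L_eq = 10·log₁₀[(Σ tᵢ·10^(Lᵢ/10))/T], T = 10.5 h.
Σ tᵢ·10^(Lᵢ/10) = 3.4·10^(83/10) + 4.1·10^(78/10) + 3·10^(89/10) = 3.320e+09.
L_eq = 10·log₁₀(3.320e+09/10.5) = 85.00 dB.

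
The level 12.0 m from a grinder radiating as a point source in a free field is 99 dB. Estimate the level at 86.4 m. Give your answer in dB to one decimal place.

81.9 dB

Point-source attenuation: ΔL = 20·log₁₀(r₂/r₁) = 20·log₁₀(86.4/12.0) = 17.147 dB.
L₂ = 99 − 20·log₁₀(86.4/12.0) = 99 − 17.147 = 81.85 dB.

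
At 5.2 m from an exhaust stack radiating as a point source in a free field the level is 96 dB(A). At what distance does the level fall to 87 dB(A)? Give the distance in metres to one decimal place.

14.7 m

For a point source L₁ − L₂ = 20·log₁₀(r₂/r₁), so r₂ = r₁·10^((L₁−L₂)/20).
r₂ = 5.2·10^((96−87)/20) = 5.2·10^(9.0/20) = 14.66 m.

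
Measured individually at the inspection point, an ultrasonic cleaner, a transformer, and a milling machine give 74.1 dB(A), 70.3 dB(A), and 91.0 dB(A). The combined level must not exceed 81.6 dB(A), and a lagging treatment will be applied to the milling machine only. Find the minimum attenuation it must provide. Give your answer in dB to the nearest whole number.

Fixed contribution from the other sources: Σ 10^(L/10) = 10^(74.1/10) + 10^(70.3/10) = 3.642e+07 (75.61 dB(A)).
To meet 81.6 dB(A) overall, the treated milling machine may contribute at most 10^(81.6/10) − 3.642e+07 = 1.081e+08, i.e. 80.34 dB(A).
Required insertion loss = 91.0 − 80.34 = 10.66 dB.

11 dB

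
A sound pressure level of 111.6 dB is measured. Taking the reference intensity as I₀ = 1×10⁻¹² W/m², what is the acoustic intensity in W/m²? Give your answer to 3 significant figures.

L = 10·log₁₀(I/I₀) ⇒ I = I₀·10^(L/10) = 10⁻¹² × 10^11.16.

0.145 W/m²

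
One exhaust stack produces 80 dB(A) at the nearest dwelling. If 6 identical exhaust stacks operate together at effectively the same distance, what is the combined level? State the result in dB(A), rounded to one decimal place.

L_total = L₁ + 10·log₁₀ N for N identical incoherent sources.
L_total = 80 + 10·log₁₀(6) = 80 + 7.782 = 87.78 dB(A).

87.8 dB(A)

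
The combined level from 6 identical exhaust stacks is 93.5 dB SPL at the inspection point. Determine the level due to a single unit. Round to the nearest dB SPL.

Dividing the total intensity by 6 lowers the level by 10·log₁₀ 6 = 7.782 dB: L₁ = 93.5 − 7.782.

86 dB SPL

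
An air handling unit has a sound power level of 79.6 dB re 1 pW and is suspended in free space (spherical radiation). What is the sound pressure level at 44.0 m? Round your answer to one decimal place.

Free-field spherical radiation: L_p = L_w − 10·log₁₀(4π·r²), r = 44.0 m.
4π·r² = 2.433e+04 m², 10·log₁₀ of that is 43.861 dB.
L_p = 79.6 − 43.861 = 35.74 dB.

35.7 dB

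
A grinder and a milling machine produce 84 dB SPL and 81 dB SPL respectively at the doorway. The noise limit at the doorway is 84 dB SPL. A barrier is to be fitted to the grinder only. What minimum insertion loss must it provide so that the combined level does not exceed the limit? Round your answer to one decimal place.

3.0 dB

The untreated sources together contribute 10^(81/10) = 1.259e+08, i.e. 81.00 dB SPL.
The limit corresponds to 10^(84/10) = 2.512e+08; subtracting the fixed part leaves 1.253e+08 for the grinder, i.e. 80.98 dB SPL.
Required insertion loss = 84 − 80.98 = 3.02 dB.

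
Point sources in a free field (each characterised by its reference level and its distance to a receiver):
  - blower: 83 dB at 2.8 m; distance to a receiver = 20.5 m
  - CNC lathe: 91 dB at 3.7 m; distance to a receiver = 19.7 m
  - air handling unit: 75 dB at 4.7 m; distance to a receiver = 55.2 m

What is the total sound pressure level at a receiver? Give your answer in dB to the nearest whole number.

77 dB

First find each source's level at the receiver (point-source: −20·log₁₀(r/r_ref)), then combine on an intensity basis.
blower: 83 − 20·log₁₀(20.5/2.8) = 83 − 17.29 = 65.71 dB.
CNC lathe: 91 − 20·log₁₀(19.7/3.7) = 91 − 14.53 = 76.47 dB.
air handling unit: 75 − 20·log₁₀(55.2/4.7) = 75 − 21.40 = 53.60 dB.
Σ 10^(L/10) = 4.836e+07 → L_total = 10·log₁₀(4.836e+07) = 76.84 dB.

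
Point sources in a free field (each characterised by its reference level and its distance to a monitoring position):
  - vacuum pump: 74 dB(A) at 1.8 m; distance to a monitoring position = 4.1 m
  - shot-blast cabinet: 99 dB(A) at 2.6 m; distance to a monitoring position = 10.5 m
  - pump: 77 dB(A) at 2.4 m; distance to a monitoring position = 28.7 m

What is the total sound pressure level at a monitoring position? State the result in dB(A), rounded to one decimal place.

86.9 dB(A)

Apply inverse-square spreading to bring every level to the receiver, then sum 10^(L/10).
vacuum pump: 74 − 20·log₁₀(4.1/1.8) = 74 − 7.15 = 66.85 dB(A).
shot-blast cabinet: 99 − 20·log₁₀(10.5/2.6) = 99 − 12.12 = 86.88 dB(A).
pump: 77 − 20·log₁₀(28.7/2.4) = 77 − 21.55 = 55.45 dB(A).
Σ 10^(L/10) = 4.922e+08 → L_total = 10·log₁₀(4.922e+08) = 86.92 dB(A).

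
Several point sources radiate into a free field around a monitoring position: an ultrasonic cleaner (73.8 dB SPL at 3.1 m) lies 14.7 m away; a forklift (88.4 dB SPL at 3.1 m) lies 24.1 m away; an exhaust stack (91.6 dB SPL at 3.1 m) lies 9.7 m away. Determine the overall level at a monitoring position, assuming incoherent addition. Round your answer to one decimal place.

First find each source's level at the receiver (point-source: −20·log₁₀(r/r_ref)), then combine on an intensity basis.
ultrasonic cleaner: 73.8 − 20·log₁₀(14.7/3.1) = 73.8 − 13.52 = 60.28 dB SPL.
forklift: 88.4 − 20·log₁₀(24.1/3.1) = 88.4 − 17.81 = 70.59 dB SPL.
exhaust stack: 91.6 − 20·log₁₀(9.7/3.1) = 91.6 − 9.91 = 81.69 dB SPL.
Σ 10^(L/10) = 1.601e+08 → L_total = 10·log₁₀(1.601e+08) = 82.05 dB SPL.

82.0 dB SPL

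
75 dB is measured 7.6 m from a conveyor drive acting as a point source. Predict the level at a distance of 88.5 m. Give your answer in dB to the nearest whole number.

For a point source, L₂ = L₁ − 20·log₁₀(r₂/r₁).
L₂ = 75 − 20·log₁₀(88.5/7.6) = 75 − 21.323 = 53.68 dB.

54 dB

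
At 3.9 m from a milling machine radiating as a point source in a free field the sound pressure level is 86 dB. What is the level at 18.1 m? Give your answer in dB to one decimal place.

For a point source, L₂ = L₁ − 20·log₁₀(r₂/r₁).
L₂ = 86 − 20·log₁₀(18.1/3.9) = 86 − 13.332 = 72.67 dB.

72.7 dB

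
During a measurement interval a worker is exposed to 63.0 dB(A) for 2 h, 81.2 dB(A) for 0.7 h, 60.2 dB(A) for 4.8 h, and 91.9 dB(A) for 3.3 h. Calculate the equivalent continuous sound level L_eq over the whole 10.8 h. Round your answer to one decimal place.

L_eq = 10·log₁₀[(1/T)·Σ tᵢ·10^(Lᵢ/10)] with T = 10.8 h.
Σ tᵢ·10^(Lᵢ/10) = 2·10^(63.0/10) + 0.7·10^(81.2/10) + 4.8·10^(60.2/10) + 3.3·10^(91.9/10) = 5.212e+09.
L_eq = 10·log₁₀(5.212e+09/10.8) = 86.84 dB(A).

86.8 dB(A)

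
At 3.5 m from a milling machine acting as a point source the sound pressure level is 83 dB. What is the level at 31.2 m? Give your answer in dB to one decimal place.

Spherical spreading from a point source gives a 20·log₁₀(r₂/r₁) drop.
L₂ = 83 − 20·log₁₀(31.2/3.5) = 83 − 19.002 = 64.00 dB.

64.0 dB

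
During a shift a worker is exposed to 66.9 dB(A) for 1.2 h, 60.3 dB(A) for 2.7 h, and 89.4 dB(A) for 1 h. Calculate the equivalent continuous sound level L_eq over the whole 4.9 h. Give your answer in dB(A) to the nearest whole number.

83 dB(A)

L_eq = 10·log₁₀[(1/T)·Σ tᵢ·10^(Lᵢ/10)] with T = 4.9 h.
Σ tᵢ·10^(Lᵢ/10) = 1.2·10^(66.9/10) + 2.7·10^(60.3/10) + 1·10^(89.4/10) = 8.797e+08.
L_eq = 10·log₁₀(8.797e+08/4.9) = 82.54 dB(A).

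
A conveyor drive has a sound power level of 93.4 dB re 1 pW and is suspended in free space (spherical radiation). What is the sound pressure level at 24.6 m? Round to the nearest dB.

55 dB

Free-field spherical radiation: L_p = L_w − 10·log₁₀(4π·r²), r = 24.6 m.
4π·r² = 7605 m², 10·log₁₀ of that is 38.811 dB.
L_p = 93.4 − 38.811 = 54.59 dB.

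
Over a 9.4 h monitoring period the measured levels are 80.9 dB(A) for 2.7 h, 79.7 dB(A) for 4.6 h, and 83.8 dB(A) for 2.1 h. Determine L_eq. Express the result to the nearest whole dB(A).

81 dB(A)

L_eq = 10·log₁₀[(1/T)·Σ tᵢ·10^(Lᵢ/10)] with T = 9.4 h.
Σ tᵢ·10^(Lᵢ/10) = 2.7·10^(80.9/10) + 4.6·10^(79.7/10) + 2.1·10^(83.8/10) = 1.265e+09.
L_eq = 10·log₁₀(1.265e+09/9.4) = 81.29 dB(A).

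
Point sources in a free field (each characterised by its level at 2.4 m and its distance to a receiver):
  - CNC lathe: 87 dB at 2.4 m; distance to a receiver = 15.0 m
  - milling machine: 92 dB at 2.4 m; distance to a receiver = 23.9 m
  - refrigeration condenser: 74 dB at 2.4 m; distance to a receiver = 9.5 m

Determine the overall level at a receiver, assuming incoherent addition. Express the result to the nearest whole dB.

75 dB

First find each source's level at the receiver (point-source: −20·log₁₀(r/r_ref)), then combine on an intensity basis.
CNC lathe: 87 − 20·log₁₀(15.0/2.4) = 87 − 15.92 = 71.08 dB.
milling machine: 92 − 20·log₁₀(23.9/2.4) = 92 − 19.96 = 72.04 dB.
refrigeration condenser: 74 − 20·log₁₀(9.5/2.4) = 74 − 11.95 = 62.05 dB.
Σ 10^(L/10) = 3.042e+07 → L_total = 10·log₁₀(3.042e+07) = 74.83 dB.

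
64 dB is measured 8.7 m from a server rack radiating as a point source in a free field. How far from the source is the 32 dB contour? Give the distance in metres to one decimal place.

346.4 m

The 32.0 dB drop corresponds to a distance ratio of 10^(32.0/20) for a point source.
r₂ = 8.7·10^((64−32)/20) = 8.7·10^(32.0/20) = 346.35 m.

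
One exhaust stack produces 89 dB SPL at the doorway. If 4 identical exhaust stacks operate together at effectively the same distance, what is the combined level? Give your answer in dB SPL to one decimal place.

95.0 dB SPL

L_total = L₁ + 10·log₁₀ N for N identical incoherent sources.
L_total = 89 + 10·log₁₀(4) = 89 + 6.021 = 95.02 dB SPL.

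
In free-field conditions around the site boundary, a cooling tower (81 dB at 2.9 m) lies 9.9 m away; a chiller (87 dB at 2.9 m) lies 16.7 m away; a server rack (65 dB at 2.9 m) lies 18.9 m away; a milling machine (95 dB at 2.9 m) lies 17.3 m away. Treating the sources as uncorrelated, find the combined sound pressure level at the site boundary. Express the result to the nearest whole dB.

Apply inverse-square spreading to bring every level to the receiver, then sum 10^(L/10).
cooling tower: 81 − 20·log₁₀(9.9/2.9) = 81 − 10.66 = 70.34 dB.
chiller: 87 − 20·log₁₀(16.7/2.9) = 87 − 15.21 = 71.79 dB.
server rack: 65 − 20·log₁₀(18.9/2.9) = 65 − 16.28 = 48.72 dB.
milling machine: 95 − 20·log₁₀(17.3/2.9) = 95 − 15.51 = 79.49 dB.
Σ 10^(L/10) = 1.148e+08 → L_total = 10·log₁₀(1.148e+08) = 80.60 dB.

81 dB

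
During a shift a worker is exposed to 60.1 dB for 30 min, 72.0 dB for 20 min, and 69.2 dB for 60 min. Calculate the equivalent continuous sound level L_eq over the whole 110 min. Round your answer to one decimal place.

The energy average is taken in the linear domain: L_eq = 10·log₁₀[(Σ tᵢ·10^(Lᵢ/10))/T], T = 110 min.
Σ tᵢ·10^(Lᵢ/10) = 30·10^(60.1/10) + 20·10^(72.0/10) + 60·10^(69.2/10) = 8.467e+08.
L_eq = 10·log₁₀(8.467e+08/110) = 68.86 dB.

68.9 dB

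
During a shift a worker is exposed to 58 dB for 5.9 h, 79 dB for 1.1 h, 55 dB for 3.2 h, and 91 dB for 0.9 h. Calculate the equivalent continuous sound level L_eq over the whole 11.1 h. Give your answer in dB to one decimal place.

Weight each interval's intensity by its duration and average over T = 11.1 h:
Σ tᵢ·10^(Lᵢ/10) = 5.9·10^(58/10) + 1.1·10^(79/10) + 3.2·10^(55/10) + 0.9·10^(91/10) = 1.225e+09.
L_eq = 10·log₁₀(1.225e+09/11.1) = 80.43 dB.

80.4 dB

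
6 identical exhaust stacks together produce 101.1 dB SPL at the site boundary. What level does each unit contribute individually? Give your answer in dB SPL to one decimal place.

6 equal contributions raise the level by 10·log₁₀ 6 = 7.782 dB, so each unit alone gives 101.1 − 7.782.

93.3 dB SPL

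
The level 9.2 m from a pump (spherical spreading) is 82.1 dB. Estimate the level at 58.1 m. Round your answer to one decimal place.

Spherical spreading from a point source gives a 20·log₁₀(r₂/r₁) drop.
L₂ = 82.1 − 20·log₁₀(58.1/9.2) = 82.1 − 16.008 = 66.09 dB.

66.1 dB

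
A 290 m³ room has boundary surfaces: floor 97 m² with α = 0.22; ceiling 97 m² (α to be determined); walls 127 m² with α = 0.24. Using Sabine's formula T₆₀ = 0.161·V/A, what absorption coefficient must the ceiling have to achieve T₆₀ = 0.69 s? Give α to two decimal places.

0.16

Required total absorption A = 0.161·290/0.69 = 67.67 m².
Absorption from the other surfaces = 97·0.22 + 127·0.24 = 51.82 m², so the ceiling must supply 15.85 m² over 97 m².
α = 15.85/97 = 0.163.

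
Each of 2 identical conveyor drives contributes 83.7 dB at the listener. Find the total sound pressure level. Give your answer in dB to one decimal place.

L_total = L₁ + 10·log₁₀ N for N identical incoherent sources.
L_total = 83.7 + 10·log₁₀(2) = 83.7 + 3.010 = 86.71 dB.

86.7 dB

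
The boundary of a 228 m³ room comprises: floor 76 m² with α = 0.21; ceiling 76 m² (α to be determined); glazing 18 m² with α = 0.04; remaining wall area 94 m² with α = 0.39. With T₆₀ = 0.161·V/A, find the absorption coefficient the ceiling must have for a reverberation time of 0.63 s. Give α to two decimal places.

0.06

Required total absorption A = 0.161·228/0.63 = 58.27 m².
Absorption from the other surfaces = 76·0.21 + 18·0.04 + 94·0.39 = 53.34 m², so the ceiling must supply 4.93 m² over 76 m².
α = 4.93/76 = 0.065.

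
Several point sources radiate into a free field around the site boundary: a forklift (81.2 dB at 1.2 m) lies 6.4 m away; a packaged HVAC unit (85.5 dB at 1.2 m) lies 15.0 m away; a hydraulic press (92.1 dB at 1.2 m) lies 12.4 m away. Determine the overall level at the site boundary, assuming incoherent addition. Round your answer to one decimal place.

Apply inverse-square spreading to bring every level to the receiver, then sum 10^(L/10).
forklift: 81.2 − 20·log₁₀(6.4/1.2) = 81.2 − 14.54 = 66.66 dB.
packaged HVAC unit: 85.5 − 20·log₁₀(15.0/1.2) = 85.5 − 21.94 = 63.56 dB.
hydraulic press: 92.1 − 20·log₁₀(12.4/1.2) = 92.1 − 20.28 = 71.82 dB.
Σ 10^(L/10) = 2.209e+07 → L_total = 10·log₁₀(2.209e+07) = 73.44 dB.

73.4 dB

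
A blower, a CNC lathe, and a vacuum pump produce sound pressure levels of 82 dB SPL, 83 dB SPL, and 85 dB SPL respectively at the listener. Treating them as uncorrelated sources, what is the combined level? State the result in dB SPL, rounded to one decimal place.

88.3 dB SPL

For uncorrelated sources the intensities add, so convert each level to linear form, sum, and take 10·log₁₀ of the total.
Σ 10^(L/10) = 10^(82/10) + 10^(83/10) + 10^(85/10) = 6.742e+08.
L_total = 10·log₁₀(6.742e+08) = 88.29 dB SPL.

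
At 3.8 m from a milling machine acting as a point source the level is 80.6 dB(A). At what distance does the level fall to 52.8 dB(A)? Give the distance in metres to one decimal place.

93.3 m

For a point source L₁ − L₂ = 20·log₁₀(r₂/r₁), so r₂ = r₁·10^((L₁−L₂)/20).
r₂ = 3.8·10^((80.6−52.8)/20) = 3.8·10^(27.8/20) = 93.28 m.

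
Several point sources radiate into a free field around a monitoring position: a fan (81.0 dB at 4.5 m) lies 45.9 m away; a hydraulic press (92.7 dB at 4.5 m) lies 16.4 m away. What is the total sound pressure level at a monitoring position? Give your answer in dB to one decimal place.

81.5 dB

First find each source's level at the receiver (point-source: −20·log₁₀(r/r_ref)), then combine on an intensity basis.
fan: 81.0 − 20·log₁₀(45.9/4.5) = 81.0 − 20.17 = 60.83 dB.
hydraulic press: 92.7 − 20·log₁₀(16.4/4.5) = 92.7 − 11.23 = 81.47 dB.
Σ 10^(L/10) = 1.414e+08 → L_total = 10·log₁₀(1.414e+08) = 81.50 dB.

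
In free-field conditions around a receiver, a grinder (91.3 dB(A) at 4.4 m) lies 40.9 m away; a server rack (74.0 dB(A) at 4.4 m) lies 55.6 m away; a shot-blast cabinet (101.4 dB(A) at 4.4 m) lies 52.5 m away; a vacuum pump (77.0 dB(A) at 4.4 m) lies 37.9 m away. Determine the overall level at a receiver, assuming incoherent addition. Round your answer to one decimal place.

80.5 dB(A)

First find each source's level at the receiver (point-source: −20·log₁₀(r/r_ref)), then combine on an intensity basis.
grinder: 91.3 − 20·log₁₀(40.9/4.4) = 91.3 − 19.37 = 71.93 dB(A).
server rack: 74.0 − 20·log₁₀(55.6/4.4) = 74.0 − 22.03 = 51.97 dB(A).
shot-blast cabinet: 101.4 − 20·log₁₀(52.5/4.4) = 101.4 − 21.53 = 79.87 dB(A).
vacuum pump: 77.0 − 20·log₁₀(37.9/4.4) = 77.0 − 18.70 = 58.30 dB(A).
Σ 10^(L/10) = 1.134e+08 → L_total = 10·log₁₀(1.134e+08) = 80.55 dB(A).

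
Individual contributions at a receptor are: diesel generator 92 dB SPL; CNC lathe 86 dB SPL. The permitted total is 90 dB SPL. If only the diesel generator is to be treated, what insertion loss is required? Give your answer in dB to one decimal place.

The untreated sources together contribute 10^(86/10) = 3.981e+08, i.e. 86.00 dB SPL.
The limit corresponds to 10^(90/10) = 1.000e+09; subtracting the fixed part leaves 6.019e+08 for the diesel generator, i.e. 87.80 dB SPL.
Required insertion loss = 92 − 87.80 = 4.20 dB.

4.2 dB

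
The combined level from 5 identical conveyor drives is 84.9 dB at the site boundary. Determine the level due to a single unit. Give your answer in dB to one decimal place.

77.9 dB

For N identical incoherent sources L_total = L₁ + 10·log₁₀ N, so L₁ = 84.9 − 10·log₁₀(5) = 84.9 − 6.990.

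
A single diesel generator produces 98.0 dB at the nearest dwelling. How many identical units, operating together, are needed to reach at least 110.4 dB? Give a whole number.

Need L₁ + 10·log₁₀ N ≥ 110.4, i.e. log₁₀ N ≥ 1.24.
N ≥ 10^(12.4/10) = 17.378, so N = 18.

18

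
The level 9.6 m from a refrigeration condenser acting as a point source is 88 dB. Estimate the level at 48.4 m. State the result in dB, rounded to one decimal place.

For a point source, L₂ = L₁ − 20·log₁₀(r₂/r₁).
L₂ = 88 − 20·log₁₀(48.4/9.6) = 88 − 14.051 = 73.95 dB.

73.9 dB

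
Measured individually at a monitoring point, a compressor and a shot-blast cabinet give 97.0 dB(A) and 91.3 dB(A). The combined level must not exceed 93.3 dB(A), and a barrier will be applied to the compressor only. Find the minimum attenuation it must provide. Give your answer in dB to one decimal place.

Everything except the compressor sums to 10^(91.3/10) = 1.349e+09 in linear terms, 91.30 dB(A).
The limit corresponds to 10^(93.3/10) = 2.138e+09; subtracting the fixed part leaves 7.890e+08 for the compressor, i.e. 88.97 dB(A).
Required insertion loss = 97.0 − 88.97 = 8.03 dB.

8.0 dB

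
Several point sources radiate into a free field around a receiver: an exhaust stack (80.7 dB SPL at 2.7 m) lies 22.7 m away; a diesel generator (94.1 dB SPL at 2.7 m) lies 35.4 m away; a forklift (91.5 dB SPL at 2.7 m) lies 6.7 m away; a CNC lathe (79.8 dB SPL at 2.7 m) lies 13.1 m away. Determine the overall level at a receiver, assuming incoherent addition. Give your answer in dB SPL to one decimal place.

84.0 dB SPL

Apply inverse-square spreading to bring every level to the receiver, then sum 10^(L/10).
exhaust stack: 80.7 − 20·log₁₀(22.7/2.7) = 80.7 − 18.49 = 62.21 dB SPL.
diesel generator: 94.1 − 20·log₁₀(35.4/2.7) = 94.1 − 22.35 = 71.75 dB SPL.
forklift: 91.5 − 20·log₁₀(6.7/2.7) = 91.5 − 7.89 = 83.61 dB SPL.
CNC lathe: 79.8 − 20·log₁₀(13.1/2.7) = 79.8 − 13.72 = 66.08 dB SPL.
Σ 10^(L/10) = 2.501e+08 → L_total = 10·log₁₀(2.501e+08) = 83.98 dB SPL.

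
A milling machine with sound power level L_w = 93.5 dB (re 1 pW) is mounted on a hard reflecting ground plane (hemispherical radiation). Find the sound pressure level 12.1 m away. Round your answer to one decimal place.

Free-field hemispherical radiation: L_p = L_w − 10·log₁₀(2π·r²), r = 12.1 m.
2π·r² = 919.9 m², 10·log₁₀ of that is 29.638 dB.
L_p = 93.5 − 29.638 = 63.86 dB.

63.9 dB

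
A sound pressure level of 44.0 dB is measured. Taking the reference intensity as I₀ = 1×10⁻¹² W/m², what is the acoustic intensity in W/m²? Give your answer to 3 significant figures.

2.51e-08 W/m²

L = 10·log₁₀(I/I₀) ⇒ I = I₀·10^(L/10) = 10⁻¹² × 10^4.40.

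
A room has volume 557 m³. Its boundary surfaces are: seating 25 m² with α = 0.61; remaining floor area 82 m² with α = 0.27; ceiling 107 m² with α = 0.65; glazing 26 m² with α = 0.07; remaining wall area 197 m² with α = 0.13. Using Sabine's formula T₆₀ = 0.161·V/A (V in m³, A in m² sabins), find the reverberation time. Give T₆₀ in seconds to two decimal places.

Total absorption A = 25·0.61 + 82·0.27 + 107·0.65 + 26·0.07 + 197·0.13 = 134.37 m² sabins.
T₆₀ = 0.161·V/A = 0.161·557/134.37 = 0.667 s.

0.67 s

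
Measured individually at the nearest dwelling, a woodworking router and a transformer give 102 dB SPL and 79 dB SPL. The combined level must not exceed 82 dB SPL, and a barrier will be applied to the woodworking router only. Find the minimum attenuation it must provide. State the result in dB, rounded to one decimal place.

The untreated sources together contribute 10^(79/10) = 7.943e+07, i.e. 79.00 dB SPL.
To meet 82 dB SPL overall, the treated woodworking router may contribute at most 10^(82/10) − 7.943e+07 = 7.906e+07, i.e. 78.98 dB SPL.
Required insertion loss = 102 − 78.98 = 23.02 dB.

23.0 dB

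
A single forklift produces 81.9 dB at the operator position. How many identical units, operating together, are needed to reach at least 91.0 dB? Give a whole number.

The shortfall is 91.0 − 81.9 = 9.1 dB, and N units add 10·log₁₀ N, so need 10·log₁₀ N ≥ 9.1.
N ≥ 10^(9.1/10) = 8.128, so N = 9.

9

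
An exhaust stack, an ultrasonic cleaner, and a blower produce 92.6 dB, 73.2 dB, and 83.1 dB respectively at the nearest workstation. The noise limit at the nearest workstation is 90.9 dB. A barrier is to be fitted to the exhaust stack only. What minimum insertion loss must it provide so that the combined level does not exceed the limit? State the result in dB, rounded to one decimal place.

2.6 dB

Everything except the exhaust stack sums to 10^(73.2/10) + 10^(83.1/10) = 2.251e+08 in linear terms, 83.52 dB.
The limit corresponds to 10^(90.9/10) = 1.230e+09; subtracting the fixed part leaves 1.005e+09 for the exhaust stack, i.e. 90.02 dB.
Required insertion loss = 92.6 − 90.02 = 2.58 dB.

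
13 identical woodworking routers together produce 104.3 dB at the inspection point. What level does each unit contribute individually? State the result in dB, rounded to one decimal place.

Dividing the total intensity by 13 lowers the level by 10·log₁₀ 13 = 11.139 dB: L₁ = 104.3 − 11.139.

93.2 dB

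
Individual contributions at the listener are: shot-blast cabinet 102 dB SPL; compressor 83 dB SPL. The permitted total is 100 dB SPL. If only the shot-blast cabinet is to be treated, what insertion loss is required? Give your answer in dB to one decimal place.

Fixed contribution from the other source: Σ 10^(L/10) = 10^(83/10) = 1.995e+08 (83.00 dB SPL).
To meet 100 dB SPL overall, the treated shot-blast cabinet may contribute at most 10^(100/10) − 1.995e+08 = 9.800e+09, i.e. 99.91 dB SPL.
Required insertion loss = 102 − 99.91 = 2.09 dB.

2.1 dB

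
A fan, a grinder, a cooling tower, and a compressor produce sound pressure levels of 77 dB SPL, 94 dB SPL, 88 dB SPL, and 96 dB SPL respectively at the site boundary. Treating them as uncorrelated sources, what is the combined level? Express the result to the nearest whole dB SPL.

99 dB SPL

Incoherent sources combine by intensity addition: L_total = 10·log₁₀(Σ 10^(L_i/10)).
Σ 10^(L/10) = 10^(77/10) + 10^(94/10) + 10^(88/10) + 10^(96/10) = 7.174e+09.
L_total = 10·log₁₀(7.174e+09) = 98.56 dB SPL.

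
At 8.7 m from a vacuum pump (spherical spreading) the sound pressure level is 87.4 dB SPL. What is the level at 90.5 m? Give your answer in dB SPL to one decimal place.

For a point source, L₂ = L₁ − 20·log₁₀(r₂/r₁).
L₂ = 87.4 − 20·log₁₀(90.5/8.7) = 87.4 − 20.343 = 67.06 dB SPL.

67.1 dB SPL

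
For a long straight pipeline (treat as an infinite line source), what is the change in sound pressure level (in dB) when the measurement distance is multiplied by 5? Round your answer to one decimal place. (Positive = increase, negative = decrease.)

-7.0 dB

A line source loses 3 dB per doubling of distance; generally ΔL = −10·log₁₀(r₂/r₁).
ΔL = −10·log₁₀(5) = -6.99 dB.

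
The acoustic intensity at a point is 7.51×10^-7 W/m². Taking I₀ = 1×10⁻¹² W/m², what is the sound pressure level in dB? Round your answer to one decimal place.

Dividing by I₀ shifts the exponent by 12: I/I₀ = 7.51×10^5.
L = 10·(0.8756 + 5) = 58.76 dB.

58.8 dB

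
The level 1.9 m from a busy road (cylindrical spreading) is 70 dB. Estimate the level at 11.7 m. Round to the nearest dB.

Line-source attenuation: ΔL = 10·log₁₀(r₂/r₁) = 10·log₁₀(11.7/1.9) = 7.894 dB.
L₂ = 70 − 10·log₁₀(11.7/1.9) = 70 − 7.894 = 62.11 dB.

62 dB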